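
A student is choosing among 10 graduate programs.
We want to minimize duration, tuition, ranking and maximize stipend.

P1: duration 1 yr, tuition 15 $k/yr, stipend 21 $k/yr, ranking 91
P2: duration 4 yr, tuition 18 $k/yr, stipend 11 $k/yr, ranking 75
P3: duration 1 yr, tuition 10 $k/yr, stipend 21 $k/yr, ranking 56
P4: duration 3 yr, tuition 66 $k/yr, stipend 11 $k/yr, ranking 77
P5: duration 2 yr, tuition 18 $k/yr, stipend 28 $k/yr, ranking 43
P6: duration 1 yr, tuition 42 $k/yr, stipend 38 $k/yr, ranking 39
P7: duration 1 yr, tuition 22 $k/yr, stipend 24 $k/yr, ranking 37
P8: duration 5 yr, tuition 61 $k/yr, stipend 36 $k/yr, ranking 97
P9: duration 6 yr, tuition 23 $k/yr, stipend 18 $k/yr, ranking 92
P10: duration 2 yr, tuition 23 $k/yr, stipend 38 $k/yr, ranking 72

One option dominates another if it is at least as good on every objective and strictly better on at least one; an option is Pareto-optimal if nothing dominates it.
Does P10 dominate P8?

Yes

P10 vs P8: duration 2≤5, tuition 23≤61, stipend 38≥36, ranking 72≤97 — P10 is at least as good on every objective with at least one strict improvement.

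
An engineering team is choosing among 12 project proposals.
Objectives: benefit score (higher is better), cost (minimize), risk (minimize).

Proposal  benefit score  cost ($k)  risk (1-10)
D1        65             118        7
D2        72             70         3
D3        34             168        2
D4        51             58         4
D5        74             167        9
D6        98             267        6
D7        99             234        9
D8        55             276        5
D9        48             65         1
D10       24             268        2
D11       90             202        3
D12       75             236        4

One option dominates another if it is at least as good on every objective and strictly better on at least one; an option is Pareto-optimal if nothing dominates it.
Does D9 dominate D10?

Yes

D9 vs D10: benefit score 48≥24, cost 65≤268, risk 1≤2 — D9 is at least as good on every objective with at least one strict improvement.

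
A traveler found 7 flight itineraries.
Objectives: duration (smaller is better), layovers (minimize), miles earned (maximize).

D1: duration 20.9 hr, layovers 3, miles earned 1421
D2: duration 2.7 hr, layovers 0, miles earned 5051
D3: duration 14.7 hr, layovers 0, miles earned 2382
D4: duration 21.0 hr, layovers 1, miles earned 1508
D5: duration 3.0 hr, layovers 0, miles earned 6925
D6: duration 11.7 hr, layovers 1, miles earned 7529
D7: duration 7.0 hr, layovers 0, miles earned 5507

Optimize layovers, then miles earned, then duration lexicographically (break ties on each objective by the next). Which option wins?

D5

First minimize layovers: best is 0, kept {D2, D3, D5, D7}.
Then maximize miles earned: best is 6925, kept {D5}.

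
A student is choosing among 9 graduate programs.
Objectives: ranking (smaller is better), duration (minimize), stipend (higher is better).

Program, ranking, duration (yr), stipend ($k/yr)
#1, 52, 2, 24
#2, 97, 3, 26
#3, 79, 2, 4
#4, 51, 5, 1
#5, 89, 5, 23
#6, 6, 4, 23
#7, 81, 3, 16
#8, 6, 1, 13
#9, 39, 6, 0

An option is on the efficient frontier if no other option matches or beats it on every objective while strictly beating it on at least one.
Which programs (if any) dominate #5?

#1: ranking 52≤89, duration 2≤5, stipend 24≥23 — dominates #5.
#6: ranking 6≤89, duration 4≤5, stipend 23≥23 — dominates #5.
Others (#2, #3, #4, #7, #8, #9) are each worse than #5 on at least one objective.

#1, #6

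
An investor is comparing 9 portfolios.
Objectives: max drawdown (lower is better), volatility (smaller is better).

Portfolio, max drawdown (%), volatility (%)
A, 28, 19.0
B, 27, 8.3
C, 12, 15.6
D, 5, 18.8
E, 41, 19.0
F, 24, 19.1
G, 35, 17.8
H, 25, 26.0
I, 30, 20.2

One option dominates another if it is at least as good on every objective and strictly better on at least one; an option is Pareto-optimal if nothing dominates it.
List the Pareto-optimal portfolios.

B, C, D

A: dominated by B (max drawdown 27≤28, volatility 8.3≤19.0).
B: not dominated (best volatility).
C: not dominated.
D: not dominated (best max drawdown).
E: dominated by A (max drawdown 28≤41, volatility 19.0≤19.0).
F: dominated by C (max drawdown 12≤24, volatility 15.6≤19.1).
G: dominated by B (max drawdown 27≤35, volatility 8.3≤17.8).
H: dominated by C (max drawdown 12≤25, volatility 15.6≤26.0).
I: dominated by A (max drawdown 28≤30, volatility 19.0≤20.2).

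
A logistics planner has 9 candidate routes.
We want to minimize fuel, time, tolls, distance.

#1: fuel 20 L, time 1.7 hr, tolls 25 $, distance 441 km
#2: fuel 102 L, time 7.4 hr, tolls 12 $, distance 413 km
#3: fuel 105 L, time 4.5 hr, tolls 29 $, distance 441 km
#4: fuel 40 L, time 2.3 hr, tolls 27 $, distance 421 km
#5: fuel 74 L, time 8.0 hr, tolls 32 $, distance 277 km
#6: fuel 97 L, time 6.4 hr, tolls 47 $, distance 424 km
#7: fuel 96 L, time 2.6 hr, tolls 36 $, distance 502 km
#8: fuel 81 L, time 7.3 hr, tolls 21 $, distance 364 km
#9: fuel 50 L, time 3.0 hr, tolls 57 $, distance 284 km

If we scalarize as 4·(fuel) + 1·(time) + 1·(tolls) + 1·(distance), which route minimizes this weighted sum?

#9

#1: 4·20 + 1·1.7 + 1·25 + 1·441 = 547.7
#2: 4·102 + 1·7.4 + 1·12 + 1·413 = 840.4
#3: 4·105 + 1·4.5 + 1·29 + 1·441 = 894.5
#4: 4·40 + 1·2.3 + 1·27 + 1·421 = 610.3
#5: 4·74 + 1·8.0 + 1·32 + 1·277 = 613.0
#6: 4·97 + 1·6.4 + 1·47 + 1·424 = 865.4
#7: 4·96 + 1·2.6 + 1·36 + 1·502 = 924.6
#8: 4·81 + 1·7.3 + 1·21 + 1·364 = 716.3
#9: 4·50 + 1·3.0 + 1·57 + 1·284 = 544.0
Lowest: #9 at 544.0.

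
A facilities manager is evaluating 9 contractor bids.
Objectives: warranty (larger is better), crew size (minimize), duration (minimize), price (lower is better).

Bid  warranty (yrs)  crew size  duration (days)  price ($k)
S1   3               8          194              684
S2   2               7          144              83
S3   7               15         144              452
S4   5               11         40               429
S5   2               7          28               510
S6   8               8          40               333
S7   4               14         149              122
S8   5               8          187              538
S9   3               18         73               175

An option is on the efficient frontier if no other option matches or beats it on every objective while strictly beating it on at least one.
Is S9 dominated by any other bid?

No

S1: worse on duration (194 vs 73).
S2: worse on warranty (2 vs 3).
S3: worse on duration (144 vs 73).
S4: worse on price (429 vs 175).
S5: worse on warranty (2 vs 3).
S6: worse on price (333 vs 175).
S7: worse on duration (149 vs 73).
S8: worse on duration (187 vs 73).
No option is at least as good as S9 on every objective and strictly better on one.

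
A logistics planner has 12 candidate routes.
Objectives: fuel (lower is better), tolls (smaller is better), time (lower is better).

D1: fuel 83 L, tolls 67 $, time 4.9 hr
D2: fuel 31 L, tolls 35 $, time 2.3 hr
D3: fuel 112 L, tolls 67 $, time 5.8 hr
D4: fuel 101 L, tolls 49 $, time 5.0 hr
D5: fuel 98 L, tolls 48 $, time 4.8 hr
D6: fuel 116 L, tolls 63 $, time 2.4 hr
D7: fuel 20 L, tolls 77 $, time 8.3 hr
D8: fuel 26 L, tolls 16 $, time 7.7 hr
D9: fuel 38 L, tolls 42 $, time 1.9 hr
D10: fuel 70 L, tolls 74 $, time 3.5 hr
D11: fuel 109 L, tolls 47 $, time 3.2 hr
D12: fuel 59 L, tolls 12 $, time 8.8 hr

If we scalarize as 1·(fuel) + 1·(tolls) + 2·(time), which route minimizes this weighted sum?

D8

D1: 1·83 + 1·67 + 2·4.9 = 159.8
D2: 1·31 + 1·35 + 2·2.3 = 70.6
D3: 1·112 + 1·67 + 2·5.8 = 190.6
D4: 1·101 + 1·49 + 2·5.0 = 160.0
D5: 1·98 + 1·48 + 2·4.8 = 155.6
D6: 1·116 + 1·63 + 2·2.4 = 183.8
D7: 1·20 + 1·77 + 2·8.3 = 113.6
D8: 1·26 + 1·16 + 2·7.7 = 57.4
D9: 1·38 + 1·42 + 2·1.9 = 83.8
D10: 1·70 + 1·74 + 2·3.5 = 151.0
D11: 1·109 + 1·47 + 2·3.2 = 162.4
D12: 1·59 + 1·12 + 2·8.8 = 88.6
Lowest: D8 at 57.4.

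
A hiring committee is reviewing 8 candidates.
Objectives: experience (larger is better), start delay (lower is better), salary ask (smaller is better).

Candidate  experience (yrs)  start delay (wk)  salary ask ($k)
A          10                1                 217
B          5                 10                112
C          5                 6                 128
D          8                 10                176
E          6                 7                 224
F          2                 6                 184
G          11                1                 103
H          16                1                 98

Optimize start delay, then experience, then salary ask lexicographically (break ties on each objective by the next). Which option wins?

First minimize start delay: best is 1, kept {A, G, H}.
Then maximize experience: best is 16, kept {H}.

H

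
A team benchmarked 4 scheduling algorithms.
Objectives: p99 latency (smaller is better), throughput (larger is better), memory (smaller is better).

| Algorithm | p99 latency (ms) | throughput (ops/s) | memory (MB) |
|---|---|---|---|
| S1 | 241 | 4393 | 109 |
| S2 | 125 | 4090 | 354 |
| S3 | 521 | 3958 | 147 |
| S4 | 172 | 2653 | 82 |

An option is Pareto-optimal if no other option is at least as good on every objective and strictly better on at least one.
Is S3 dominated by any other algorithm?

S1 vs S3: p99 latency 241≤521, throughput 4393≥3958, memory 109≤147 — S1 is at least as good on every objective and strictly better on at least one, so S1 dominates S3.

Yes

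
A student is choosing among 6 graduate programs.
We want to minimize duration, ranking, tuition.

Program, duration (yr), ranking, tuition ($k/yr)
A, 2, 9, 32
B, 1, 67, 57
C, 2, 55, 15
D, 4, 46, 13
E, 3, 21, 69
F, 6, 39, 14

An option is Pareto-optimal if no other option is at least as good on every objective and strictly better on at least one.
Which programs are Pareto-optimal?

A: not dominated (best ranking).
B: not dominated (best duration).
C: not dominated.
D: not dominated (best tuition).
E: dominated by A (duration 2≤3, ranking 9≤21, tuition 32≤69).
F: not dominated.

A, B, C, D, F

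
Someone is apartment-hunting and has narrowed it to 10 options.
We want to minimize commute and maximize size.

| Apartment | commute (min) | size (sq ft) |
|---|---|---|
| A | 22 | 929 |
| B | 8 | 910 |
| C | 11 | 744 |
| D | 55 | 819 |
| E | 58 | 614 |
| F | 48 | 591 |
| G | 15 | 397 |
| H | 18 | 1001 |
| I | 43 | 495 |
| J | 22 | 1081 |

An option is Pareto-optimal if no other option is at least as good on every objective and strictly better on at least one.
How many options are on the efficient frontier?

A: dominated by H (commute 18≤22, size 1001≥929).
B: not dominated (best commute).
C: dominated by B (commute 8≤11, size 910≥744).
D: dominated by A (commute 22≤55, size 929≥819).
E: dominated by A (commute 22≤58, size 929≥614).
F: dominated by A (commute 22≤48, size 929≥591).
G: dominated by B (commute 8≤15, size 910≥397).
H: not dominated.
I: dominated by A (commute 22≤43, size 929≥495).
J: not dominated (best size).
Pareto-optimal: B, H, J → 3.

3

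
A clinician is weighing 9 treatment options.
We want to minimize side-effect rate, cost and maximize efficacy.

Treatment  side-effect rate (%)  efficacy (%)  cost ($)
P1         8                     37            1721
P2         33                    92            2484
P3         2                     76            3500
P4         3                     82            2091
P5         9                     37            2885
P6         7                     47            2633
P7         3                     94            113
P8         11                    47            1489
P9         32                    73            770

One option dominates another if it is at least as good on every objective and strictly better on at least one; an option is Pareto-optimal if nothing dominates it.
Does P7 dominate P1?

Yes

P7 vs P1: side-effect rate 3≤8, efficacy 94≥37, cost 113≤1721 — P7 is at least as good on every objective with at least one strict improvement.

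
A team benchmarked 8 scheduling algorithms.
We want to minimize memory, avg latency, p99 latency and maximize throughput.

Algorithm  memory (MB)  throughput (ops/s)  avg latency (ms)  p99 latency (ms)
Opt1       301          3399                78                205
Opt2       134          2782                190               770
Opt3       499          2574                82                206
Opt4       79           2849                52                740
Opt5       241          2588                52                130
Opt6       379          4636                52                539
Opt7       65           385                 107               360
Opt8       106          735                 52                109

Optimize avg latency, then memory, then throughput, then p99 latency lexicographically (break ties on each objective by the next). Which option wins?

First minimize avg latency: best is 52, kept {Opt4, Opt5, Opt6, Opt8}.
Then minimize memory: best is 79, kept {Opt4}.

Opt4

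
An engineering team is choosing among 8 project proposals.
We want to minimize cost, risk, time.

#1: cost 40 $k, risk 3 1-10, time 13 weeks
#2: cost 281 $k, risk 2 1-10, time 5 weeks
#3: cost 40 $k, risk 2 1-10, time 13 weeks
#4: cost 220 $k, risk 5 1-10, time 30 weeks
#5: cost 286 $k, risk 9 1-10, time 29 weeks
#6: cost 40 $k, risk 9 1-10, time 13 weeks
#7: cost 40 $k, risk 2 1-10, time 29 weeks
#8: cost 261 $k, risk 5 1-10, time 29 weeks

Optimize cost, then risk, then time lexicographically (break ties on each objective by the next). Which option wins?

First minimize cost: best is 40, kept {#1, #3, #6, #7}.
Then minimize risk: best is 2, kept {#3, #7}.
Then minimize time: best is 13, kept {#3}.

#3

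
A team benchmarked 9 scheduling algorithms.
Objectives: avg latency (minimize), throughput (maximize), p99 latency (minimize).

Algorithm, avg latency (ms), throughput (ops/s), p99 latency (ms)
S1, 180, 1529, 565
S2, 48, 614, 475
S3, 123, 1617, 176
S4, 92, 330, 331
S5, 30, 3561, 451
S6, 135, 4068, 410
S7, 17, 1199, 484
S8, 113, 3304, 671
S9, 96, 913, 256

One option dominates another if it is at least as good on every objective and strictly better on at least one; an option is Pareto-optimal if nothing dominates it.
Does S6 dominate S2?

No

S6 vs S2: S6 is worse on avg latency (135 vs 48), so it does not dominate S2.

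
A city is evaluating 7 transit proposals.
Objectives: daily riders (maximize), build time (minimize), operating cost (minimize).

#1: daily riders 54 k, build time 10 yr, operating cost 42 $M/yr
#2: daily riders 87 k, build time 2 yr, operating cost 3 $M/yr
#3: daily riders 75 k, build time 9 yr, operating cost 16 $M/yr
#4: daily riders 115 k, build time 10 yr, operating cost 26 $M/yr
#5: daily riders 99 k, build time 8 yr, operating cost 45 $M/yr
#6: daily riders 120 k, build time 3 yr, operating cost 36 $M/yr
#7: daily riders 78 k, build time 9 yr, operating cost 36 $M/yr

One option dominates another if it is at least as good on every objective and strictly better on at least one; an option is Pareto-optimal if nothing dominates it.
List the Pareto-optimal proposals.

#2, #4, #6

#1: dominated by #2 (daily riders 87≥54, build time 2≤10, operating cost 3≤42).
#2: not dominated (best build time).
#3: dominated by #2 (daily riders 87≥75, build time 2≤9, operating cost 3≤16).
#4: not dominated.
#5: dominated by #6 (daily riders 120≥99, build time 3≤8, operating cost 36≤45).
#6: not dominated (best daily riders).
#7: dominated by #2 (daily riders 87≥78, build time 2≤9, operating cost 3≤36).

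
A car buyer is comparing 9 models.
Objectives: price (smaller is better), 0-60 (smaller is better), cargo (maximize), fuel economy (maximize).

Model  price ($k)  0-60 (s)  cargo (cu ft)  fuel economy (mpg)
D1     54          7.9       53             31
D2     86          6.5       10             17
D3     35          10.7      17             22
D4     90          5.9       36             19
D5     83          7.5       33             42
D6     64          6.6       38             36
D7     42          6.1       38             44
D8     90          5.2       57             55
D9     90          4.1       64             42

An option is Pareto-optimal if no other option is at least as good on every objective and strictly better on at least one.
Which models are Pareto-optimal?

D1: not dominated.
D2: dominated by D7 (price 42≤86, 0-60 6.1≤6.5, cargo 38≥10, fuel economy 44≥17).
D3: not dominated (best price).
D4: dominated by D8 (price 90≤90, 0-60 5.2≤5.9, cargo 57≥36, fuel economy 55≥19).
D5: dominated by D7 (price 42≤83, 0-60 6.1≤7.5, cargo 38≥33, fuel economy 44≥42).
D6: dominated by D7 (price 42≤64, 0-60 6.1≤6.6, cargo 38≥38, fuel economy 44≥36).
D7: not dominated.
D8: not dominated (best fuel economy).
D9: not dominated (best 0-60).

D1, D3, D7, D8, D9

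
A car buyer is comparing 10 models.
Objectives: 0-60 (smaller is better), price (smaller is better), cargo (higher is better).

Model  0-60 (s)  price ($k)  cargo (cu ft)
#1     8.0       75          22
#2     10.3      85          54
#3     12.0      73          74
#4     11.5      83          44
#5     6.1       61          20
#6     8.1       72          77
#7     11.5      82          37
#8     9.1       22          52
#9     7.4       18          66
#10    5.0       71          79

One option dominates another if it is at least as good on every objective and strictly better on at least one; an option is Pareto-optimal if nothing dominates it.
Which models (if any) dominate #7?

#6, #8, #9, #10

#6: 0-60 8.1≤11.5, price 72≤82, cargo 77≥37 — dominates #7.
#8: 0-60 9.1≤11.5, price 22≤82, cargo 52≥37 — dominates #7.
#9: 0-60 7.4≤11.5, price 18≤82, cargo 66≥37 — dominates #7.
#10: 0-60 5.0≤11.5, price 71≤82, cargo 79≥37 — dominates #7.
Others (#1, #2, #3, #4, #5) are each worse than #7 on at least one objective.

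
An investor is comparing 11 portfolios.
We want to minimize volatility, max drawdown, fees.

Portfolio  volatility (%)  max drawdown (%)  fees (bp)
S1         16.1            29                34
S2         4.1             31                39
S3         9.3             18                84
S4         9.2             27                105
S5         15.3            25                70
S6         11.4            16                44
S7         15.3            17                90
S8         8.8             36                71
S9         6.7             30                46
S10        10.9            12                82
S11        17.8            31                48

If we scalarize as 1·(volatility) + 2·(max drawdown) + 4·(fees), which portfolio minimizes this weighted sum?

S1

S1: 1·16.1 + 2·29 + 4·34 = 210.1
S2: 1·4.1 + 2·31 + 4·39 = 222.1
S3: 1·9.3 + 2·18 + 4·84 = 381.3
S4: 1·9.2 + 2·27 + 4·105 = 483.2
S5: 1·15.3 + 2·25 + 4·70 = 345.3
S6: 1·11.4 + 2·16 + 4·44 = 219.4
S7: 1·15.3 + 2·17 + 4·90 = 409.3
S8: 1·8.8 + 2·36 + 4·71 = 364.8
S9: 1·6.7 + 2·30 + 4·46 = 250.7
S10: 1·10.9 + 2·12 + 4·82 = 362.9
S11: 1·17.8 + 2·31 + 4·48 = 271.8
Lowest: S1 at 210.1.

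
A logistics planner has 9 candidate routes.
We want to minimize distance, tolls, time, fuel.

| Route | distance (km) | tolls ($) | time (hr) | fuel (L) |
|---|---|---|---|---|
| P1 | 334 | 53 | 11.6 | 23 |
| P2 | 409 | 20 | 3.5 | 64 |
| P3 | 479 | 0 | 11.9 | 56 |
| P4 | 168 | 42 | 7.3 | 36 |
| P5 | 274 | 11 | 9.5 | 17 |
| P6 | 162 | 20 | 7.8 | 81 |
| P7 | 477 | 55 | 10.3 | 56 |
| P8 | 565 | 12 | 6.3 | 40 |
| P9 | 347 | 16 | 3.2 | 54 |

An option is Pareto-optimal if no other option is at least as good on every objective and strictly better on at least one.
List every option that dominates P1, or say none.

P5

P5: distance 274≤334, tolls 11≤53, time 9.5≤11.6, fuel 17≤23 — dominates P1.
Others (P2, P3, P4, P6, P7, P8, P9) are each worse than P1 on at least one objective.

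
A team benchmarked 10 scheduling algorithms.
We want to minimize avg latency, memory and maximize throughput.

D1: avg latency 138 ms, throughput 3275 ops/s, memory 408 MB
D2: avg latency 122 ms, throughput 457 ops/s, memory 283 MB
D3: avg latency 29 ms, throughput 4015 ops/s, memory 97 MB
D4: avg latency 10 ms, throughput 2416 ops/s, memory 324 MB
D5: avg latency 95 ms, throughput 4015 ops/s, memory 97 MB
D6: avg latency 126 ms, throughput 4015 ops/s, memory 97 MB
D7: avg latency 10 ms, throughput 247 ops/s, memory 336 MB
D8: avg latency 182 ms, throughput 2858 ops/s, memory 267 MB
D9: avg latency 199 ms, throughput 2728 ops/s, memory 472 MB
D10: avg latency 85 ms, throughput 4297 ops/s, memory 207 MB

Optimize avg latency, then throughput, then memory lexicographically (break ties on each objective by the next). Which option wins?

First minimize avg latency: best is 10, kept {D4, D7}.
Then maximize throughput: best is 2416, kept {D4}.

D4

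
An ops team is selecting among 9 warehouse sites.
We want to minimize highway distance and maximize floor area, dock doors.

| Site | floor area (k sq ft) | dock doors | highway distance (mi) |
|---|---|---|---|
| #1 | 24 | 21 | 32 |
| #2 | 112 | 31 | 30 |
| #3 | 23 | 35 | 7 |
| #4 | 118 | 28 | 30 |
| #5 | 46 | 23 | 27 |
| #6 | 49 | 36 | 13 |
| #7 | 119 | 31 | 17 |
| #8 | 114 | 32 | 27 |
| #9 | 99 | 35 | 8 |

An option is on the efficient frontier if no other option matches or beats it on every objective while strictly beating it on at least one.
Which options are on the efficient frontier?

#1: dominated by #2 (floor area 112≥24, dock doors 31≥21, highway distance 30≤32).
#2: dominated by #7 (floor area 119≥112, dock doors 31≥31, highway distance 17≤30).
#3: not dominated (best highway distance).
#4: dominated by #7 (floor area 119≥118, dock doors 31≥28, highway distance 17≤30).
#5: dominated by #6 (floor area 49≥46, dock doors 36≥23, highway distance 13≤27).
#6: not dominated (best dock doors).
#7: not dominated (best floor area).
#8: not dominated.
#9: not dominated.

#3, #6, #7, #8, #9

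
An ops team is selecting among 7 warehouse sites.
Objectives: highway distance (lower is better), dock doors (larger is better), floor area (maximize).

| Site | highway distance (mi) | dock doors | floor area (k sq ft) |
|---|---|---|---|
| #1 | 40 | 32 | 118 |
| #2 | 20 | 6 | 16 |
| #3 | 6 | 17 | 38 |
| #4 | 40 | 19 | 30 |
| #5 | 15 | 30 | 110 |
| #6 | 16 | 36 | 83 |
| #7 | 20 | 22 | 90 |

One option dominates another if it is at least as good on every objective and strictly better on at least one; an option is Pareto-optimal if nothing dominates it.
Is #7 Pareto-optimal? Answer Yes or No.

#5 vs #7: highway distance 15≤20, dock doors 30≥22, floor area 110≥90 — #5 is at least as good on every objective and strictly better on at least one, so #5 dominates #7.

No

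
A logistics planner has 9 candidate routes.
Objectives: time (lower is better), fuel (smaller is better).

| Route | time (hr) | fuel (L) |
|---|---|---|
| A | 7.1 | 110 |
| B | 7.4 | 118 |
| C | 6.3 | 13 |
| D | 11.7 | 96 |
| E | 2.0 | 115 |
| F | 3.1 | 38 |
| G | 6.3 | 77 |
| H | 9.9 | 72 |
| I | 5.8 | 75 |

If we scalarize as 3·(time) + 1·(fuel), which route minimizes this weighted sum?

A: 3·7.1 + 1·110 = 131.3
B: 3·7.4 + 1·118 = 140.2
C: 3·6.3 + 1·13 = 31.9
D: 3·11.7 + 1·96 = 131.1
E: 3·2.0 + 1·115 = 121.0
F: 3·3.1 + 1·38 = 47.3
G: 3·6.3 + 1·77 = 95.9
H: 3·9.9 + 1·72 = 101.7
I: 3·5.8 + 1·75 = 92.4
Lowest: C at 31.9.

C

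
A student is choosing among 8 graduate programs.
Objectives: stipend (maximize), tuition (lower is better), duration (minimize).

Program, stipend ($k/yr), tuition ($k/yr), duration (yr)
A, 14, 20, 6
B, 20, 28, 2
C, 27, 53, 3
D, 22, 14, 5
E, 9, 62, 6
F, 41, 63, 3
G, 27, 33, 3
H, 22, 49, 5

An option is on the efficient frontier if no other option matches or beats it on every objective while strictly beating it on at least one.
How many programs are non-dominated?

4

A: dominated by D (stipend 22≥14, tuition 14≤20, duration 5≤6).
B: not dominated (best duration).
C: dominated by G (stipend 27≥27, tuition 33≤53, duration 3≤3).
D: not dominated (best tuition).
E: dominated by A (stipend 14≥9, tuition 20≤62, duration 6≤6).
F: not dominated (best stipend).
G: not dominated.
H: dominated by D (stipend 22≥22, tuition 14≤49, duration 5≤5).
Pareto-optimal: B, D, F, G → 4.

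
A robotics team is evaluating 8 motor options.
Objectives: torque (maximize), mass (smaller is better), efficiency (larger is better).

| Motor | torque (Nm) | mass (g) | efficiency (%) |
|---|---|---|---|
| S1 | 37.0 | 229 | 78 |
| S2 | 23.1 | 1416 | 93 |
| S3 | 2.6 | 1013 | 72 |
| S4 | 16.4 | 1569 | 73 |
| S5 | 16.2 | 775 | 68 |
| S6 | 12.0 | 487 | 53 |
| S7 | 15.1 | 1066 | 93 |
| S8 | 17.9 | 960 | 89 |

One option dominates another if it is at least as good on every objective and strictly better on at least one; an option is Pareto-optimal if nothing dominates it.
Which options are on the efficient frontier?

S1: not dominated (best torque).
S2: not dominated.
S3: dominated by S1 (torque 37.0≥2.6, mass 229≤1013, efficiency 78≥72).
S4: dominated by S1 (torque 37.0≥16.4, mass 229≤1569, efficiency 78≥73).
S5: dominated by S1 (torque 37.0≥16.2, mass 229≤775, efficiency 78≥68).
S6: dominated by S1 (torque 37.0≥12.0, mass 229≤487, efficiency 78≥53).
S7: not dominated.
S8: not dominated.

S1, S2, S7, S8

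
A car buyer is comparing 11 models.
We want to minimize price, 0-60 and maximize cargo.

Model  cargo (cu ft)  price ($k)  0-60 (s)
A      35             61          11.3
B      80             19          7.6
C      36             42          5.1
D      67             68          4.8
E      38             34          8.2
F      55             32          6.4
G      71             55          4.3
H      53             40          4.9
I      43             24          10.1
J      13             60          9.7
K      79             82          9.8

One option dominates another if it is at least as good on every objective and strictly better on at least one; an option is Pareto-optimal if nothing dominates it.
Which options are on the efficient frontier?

B, F, G, H

A: dominated by B (cargo 80≥35, price 19≤61, 0-60 7.6≤11.3).
B: not dominated (best cargo).
C: dominated by H (cargo 53≥36, price 40≤42, 0-60 4.9≤5.1).
D: dominated by G (cargo 71≥67, price 55≤68, 0-60 4.3≤4.8).
E: dominated by B (cargo 80≥38, price 19≤34, 0-60 7.6≤8.2).
F: not dominated.
G: not dominated (best 0-60).
H: not dominated.
I: dominated by B (cargo 80≥43, price 19≤24, 0-60 7.6≤10.1).
J: dominated by B (cargo 80≥13, price 19≤60, 0-60 7.6≤9.7).
K: dominated by B (cargo 80≥79, price 19≤82, 0-60 7.6≤9.8).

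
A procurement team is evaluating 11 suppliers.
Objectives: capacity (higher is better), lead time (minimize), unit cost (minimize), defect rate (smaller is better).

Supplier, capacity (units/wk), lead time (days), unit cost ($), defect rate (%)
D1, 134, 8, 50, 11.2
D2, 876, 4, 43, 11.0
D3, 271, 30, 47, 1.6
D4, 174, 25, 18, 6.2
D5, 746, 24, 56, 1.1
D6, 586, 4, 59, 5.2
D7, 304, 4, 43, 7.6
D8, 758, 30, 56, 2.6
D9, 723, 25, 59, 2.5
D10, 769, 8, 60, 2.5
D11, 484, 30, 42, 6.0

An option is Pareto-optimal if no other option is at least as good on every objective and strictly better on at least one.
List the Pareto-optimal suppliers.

D2, D3, D4, D5, D6, D7, D8, D10, D11

D1: dominated by D2 (capacity 876≥134, lead time 4≤8, unit cost 43≤50, defect rate 11.0≤11.2).
D2: not dominated (best capacity).
D3: not dominated.
D4: not dominated (best unit cost).
D5: not dominated (best defect rate).
D6: not dominated.
D7: not dominated.
D8: not dominated.
D9: dominated by D5 (capacity 746≥723, lead time 24≤25, unit cost 56≤59, defect rate 1.1≤2.5).
D10: not dominated.
D11: not dominated.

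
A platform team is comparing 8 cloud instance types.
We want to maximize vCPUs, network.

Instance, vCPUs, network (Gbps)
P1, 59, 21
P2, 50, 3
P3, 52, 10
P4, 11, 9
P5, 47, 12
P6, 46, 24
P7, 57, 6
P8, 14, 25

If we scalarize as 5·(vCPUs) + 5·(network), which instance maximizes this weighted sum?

P1

P1: 5·59 + 5·21 = 400
P2: 5·50 + 5·3 = 265
P3: 5·52 + 5·10 = 310
P4: 5·11 + 5·9 = 100
P5: 5·47 + 5·12 = 295
P6: 5·46 + 5·24 = 350
P7: 5·57 + 5·6 = 315
P8: 5·14 + 5·25 = 195
Highest: P1 at 400.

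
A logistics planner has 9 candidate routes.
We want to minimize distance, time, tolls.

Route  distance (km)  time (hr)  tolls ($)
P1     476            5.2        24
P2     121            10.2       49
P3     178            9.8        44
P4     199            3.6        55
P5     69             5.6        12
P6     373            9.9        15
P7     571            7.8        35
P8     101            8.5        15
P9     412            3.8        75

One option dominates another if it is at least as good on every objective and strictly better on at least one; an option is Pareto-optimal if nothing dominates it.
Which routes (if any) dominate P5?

P1: worse on distance (476 vs 69).
P2: worse on distance (121 vs 69).
P3: worse on distance (178 vs 69).
P4: worse on distance (199 vs 69).
P6: worse on distance (373 vs 69).
P7: worse on distance (571 vs 69).
P8: worse on distance (101 vs 69).
P9: worse on distance (412 vs 69).
No option dominates P5.

none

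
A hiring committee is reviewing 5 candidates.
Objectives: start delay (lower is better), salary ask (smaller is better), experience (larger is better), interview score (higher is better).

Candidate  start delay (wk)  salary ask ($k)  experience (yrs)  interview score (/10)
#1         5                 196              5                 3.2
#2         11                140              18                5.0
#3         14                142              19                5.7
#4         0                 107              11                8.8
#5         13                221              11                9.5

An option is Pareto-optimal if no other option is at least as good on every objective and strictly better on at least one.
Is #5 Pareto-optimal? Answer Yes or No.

Yes

#1: worse on experience (5 vs 11).
#2: worse on interview score (5.0 vs 9.5).
#3: worse on start delay (14 vs 13).
#4: worse on interview score (8.8 vs 9.5).
No option is at least as good as #5 on every objective and strictly better on one.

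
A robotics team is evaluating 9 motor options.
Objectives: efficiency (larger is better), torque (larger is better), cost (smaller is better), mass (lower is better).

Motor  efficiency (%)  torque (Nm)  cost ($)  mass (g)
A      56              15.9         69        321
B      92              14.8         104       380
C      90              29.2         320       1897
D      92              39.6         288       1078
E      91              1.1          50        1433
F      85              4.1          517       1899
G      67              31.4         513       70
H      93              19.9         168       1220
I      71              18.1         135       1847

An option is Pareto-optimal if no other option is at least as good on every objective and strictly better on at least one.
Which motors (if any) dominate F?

B: efficiency 92≥85, torque 14.8≥4.1, cost 104≤517, mass 380≤1899 — dominates F.
C: efficiency 90≥85, torque 29.2≥4.1, cost 320≤517, mass 1897≤1899 — dominates F.
D: efficiency 92≥85, torque 39.6≥4.1, cost 288≤517, mass 1078≤1899 — dominates F.
H: efficiency 93≥85, torque 19.9≥4.1, cost 168≤517, mass 1220≤1899 — dominates F.
Others (A, E, G, I) are each worse than F on at least one objective.

B, C, D, H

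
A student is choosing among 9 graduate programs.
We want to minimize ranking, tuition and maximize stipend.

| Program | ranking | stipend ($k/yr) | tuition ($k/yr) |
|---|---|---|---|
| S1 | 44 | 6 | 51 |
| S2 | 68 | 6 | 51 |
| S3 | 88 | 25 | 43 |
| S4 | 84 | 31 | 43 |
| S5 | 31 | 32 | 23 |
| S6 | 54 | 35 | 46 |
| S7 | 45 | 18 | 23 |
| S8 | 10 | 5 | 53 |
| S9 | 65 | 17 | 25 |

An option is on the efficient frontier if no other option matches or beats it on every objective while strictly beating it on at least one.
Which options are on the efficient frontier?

S5, S6, S8

S1: dominated by S5 (ranking 31≤44, stipend 32≥6, tuition 23≤51).
S2: dominated by S1 (ranking 44≤68, stipend 6≥6, tuition 51≤51).
S3: dominated by S4 (ranking 84≤88, stipend 31≥25, tuition 43≤43).
S4: dominated by S5 (ranking 31≤84, stipend 32≥31, tuition 23≤43).
S5: not dominated.
S6: not dominated (best stipend).
S7: dominated by S5 (ranking 31≤45, stipend 32≥18, tuition 23≤23).
S8: not dominated (best ranking).
S9: dominated by S5 (ranking 31≤65, stipend 32≥17, tuition 23≤25).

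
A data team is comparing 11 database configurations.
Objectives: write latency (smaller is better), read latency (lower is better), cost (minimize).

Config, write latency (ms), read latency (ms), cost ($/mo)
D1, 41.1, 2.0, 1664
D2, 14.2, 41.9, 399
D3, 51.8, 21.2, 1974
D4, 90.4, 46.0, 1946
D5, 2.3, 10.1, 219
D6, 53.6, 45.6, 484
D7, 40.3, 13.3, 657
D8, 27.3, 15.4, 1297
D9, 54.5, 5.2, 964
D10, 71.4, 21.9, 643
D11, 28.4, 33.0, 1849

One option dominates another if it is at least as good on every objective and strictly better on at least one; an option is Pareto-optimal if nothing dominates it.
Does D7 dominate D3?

D7 vs D3: write latency 40.3≤51.8, read latency 13.3≤21.2, cost 657≤1974 — D7 is at least as good on every objective with at least one strict improvement.

Yes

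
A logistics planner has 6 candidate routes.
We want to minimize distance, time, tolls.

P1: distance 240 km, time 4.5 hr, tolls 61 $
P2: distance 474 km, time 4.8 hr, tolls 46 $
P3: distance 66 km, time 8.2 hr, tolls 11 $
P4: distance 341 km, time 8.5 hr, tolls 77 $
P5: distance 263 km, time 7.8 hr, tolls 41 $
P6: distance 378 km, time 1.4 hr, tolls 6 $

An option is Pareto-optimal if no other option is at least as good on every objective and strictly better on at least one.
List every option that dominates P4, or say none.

P1: distance 240≤341, time 4.5≤8.5, tolls 61≤77 — dominates P4.
P3: distance 66≤341, time 8.2≤8.5, tolls 11≤77 — dominates P4.
P5: distance 263≤341, time 7.8≤8.5, tolls 41≤77 — dominates P4.
Others (P2, P6) are each worse than P4 on at least one objective.

P1, P3, P5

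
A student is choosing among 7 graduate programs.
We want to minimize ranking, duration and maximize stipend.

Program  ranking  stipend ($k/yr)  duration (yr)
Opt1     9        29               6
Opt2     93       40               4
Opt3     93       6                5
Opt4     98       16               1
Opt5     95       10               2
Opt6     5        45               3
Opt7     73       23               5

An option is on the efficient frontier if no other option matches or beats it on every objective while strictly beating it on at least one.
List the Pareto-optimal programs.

Opt1: dominated by Opt6 (ranking 5≤9, stipend 45≥29, duration 3≤6).
Opt2: dominated by Opt6 (ranking 5≤93, stipend 45≥40, duration 3≤4).
Opt3: dominated by Opt2 (ranking 93≤93, stipend 40≥6, duration 4≤5).
Opt4: not dominated (best duration).
Opt5: not dominated.
Opt6: not dominated (best ranking).
Opt7: dominated by Opt6 (ranking 5≤73, stipend 45≥23, duration 3≤5).

Opt4, Opt5, Opt6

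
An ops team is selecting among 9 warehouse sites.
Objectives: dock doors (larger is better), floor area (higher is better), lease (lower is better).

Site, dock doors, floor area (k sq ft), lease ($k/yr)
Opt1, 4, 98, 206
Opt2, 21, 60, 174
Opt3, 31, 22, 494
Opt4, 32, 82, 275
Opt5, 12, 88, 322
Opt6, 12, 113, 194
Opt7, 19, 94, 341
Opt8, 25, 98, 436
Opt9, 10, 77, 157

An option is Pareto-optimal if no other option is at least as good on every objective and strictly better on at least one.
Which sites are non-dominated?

Opt2, Opt4, Opt6, Opt7, Opt8, Opt9

Opt1: dominated by Opt6 (dock doors 12≥4, floor area 113≥98, lease 194≤206).
Opt2: not dominated.
Opt3: dominated by Opt4 (dock doors 32≥31, floor area 82≥22, lease 275≤494).
Opt4: not dominated (best dock doors).
Opt5: dominated by Opt6 (dock doors 12≥12, floor area 113≥88, lease 194≤322).
Opt6: not dominated (best floor area).
Opt7: not dominated.
Opt8: not dominated.
Opt9: not dominated (best lease).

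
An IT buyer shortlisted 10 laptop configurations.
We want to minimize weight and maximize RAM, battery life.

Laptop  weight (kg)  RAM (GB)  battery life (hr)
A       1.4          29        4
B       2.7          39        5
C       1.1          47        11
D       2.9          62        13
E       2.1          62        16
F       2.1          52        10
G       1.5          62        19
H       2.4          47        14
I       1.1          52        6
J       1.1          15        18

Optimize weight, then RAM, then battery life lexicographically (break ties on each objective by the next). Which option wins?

First minimize weight: best is 1.1, kept {C, I, J}.
Then maximize RAM: best is 52, kept {I}.

I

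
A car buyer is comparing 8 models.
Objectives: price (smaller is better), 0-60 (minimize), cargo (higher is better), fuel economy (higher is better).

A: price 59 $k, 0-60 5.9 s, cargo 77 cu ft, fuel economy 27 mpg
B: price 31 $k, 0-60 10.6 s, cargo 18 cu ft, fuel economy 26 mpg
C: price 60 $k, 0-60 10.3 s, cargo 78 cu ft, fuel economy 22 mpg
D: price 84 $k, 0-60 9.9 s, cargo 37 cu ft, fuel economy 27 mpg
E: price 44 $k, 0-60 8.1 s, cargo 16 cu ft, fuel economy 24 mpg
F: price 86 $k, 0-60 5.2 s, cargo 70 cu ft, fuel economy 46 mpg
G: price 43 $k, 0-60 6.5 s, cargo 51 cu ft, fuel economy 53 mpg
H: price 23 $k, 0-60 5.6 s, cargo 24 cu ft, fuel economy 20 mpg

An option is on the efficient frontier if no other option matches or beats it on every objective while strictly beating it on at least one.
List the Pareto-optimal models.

A, B, C, F, G, H

A: not dominated.
B: not dominated.
C: not dominated (best cargo).
D: dominated by A (price 59≤84, 0-60 5.9≤9.9, cargo 77≥37, fuel economy 27≥27).
E: dominated by G (price 43≤44, 0-60 6.5≤8.1, cargo 51≥16, fuel economy 53≥24).
F: not dominated (best 0-60).
G: not dominated (best fuel economy).
H: not dominated (best price).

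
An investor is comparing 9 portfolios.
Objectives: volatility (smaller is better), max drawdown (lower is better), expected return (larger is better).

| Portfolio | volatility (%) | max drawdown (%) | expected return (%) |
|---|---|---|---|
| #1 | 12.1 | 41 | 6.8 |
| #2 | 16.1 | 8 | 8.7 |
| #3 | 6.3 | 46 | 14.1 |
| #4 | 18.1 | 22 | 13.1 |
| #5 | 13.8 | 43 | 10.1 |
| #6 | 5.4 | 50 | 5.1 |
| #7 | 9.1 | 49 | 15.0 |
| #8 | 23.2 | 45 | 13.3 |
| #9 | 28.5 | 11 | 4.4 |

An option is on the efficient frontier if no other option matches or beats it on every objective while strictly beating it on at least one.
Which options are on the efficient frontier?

#1, #2, #3, #4, #5, #6, #7, #8

#1: not dominated.
#2: not dominated (best max drawdown).
#3: not dominated.
#4: not dominated.
#5: not dominated.
#6: not dominated (best volatility).
#7: not dominated (best expected return).
#8: not dominated.
#9: dominated by #2 (volatility 16.1≤28.5, max drawdown 8≤11, expected return 8.7≥4.4).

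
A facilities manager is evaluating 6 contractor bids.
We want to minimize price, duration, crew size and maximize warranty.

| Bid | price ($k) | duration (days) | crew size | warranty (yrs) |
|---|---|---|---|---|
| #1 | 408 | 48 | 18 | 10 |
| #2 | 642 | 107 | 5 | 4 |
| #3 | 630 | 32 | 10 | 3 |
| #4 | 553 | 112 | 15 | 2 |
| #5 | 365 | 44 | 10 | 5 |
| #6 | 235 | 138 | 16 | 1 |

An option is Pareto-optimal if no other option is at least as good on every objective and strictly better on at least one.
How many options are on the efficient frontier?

#1: not dominated (best warranty).
#2: not dominated (best crew size).
#3: not dominated (best duration).
#4: dominated by #5 (price 365≤553, duration 44≤112, crew size 10≤15, warranty 5≥2).
#5: not dominated.
#6: not dominated (best price).
Pareto-optimal: #1, #2, #3, #5, #6 → 5.

5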